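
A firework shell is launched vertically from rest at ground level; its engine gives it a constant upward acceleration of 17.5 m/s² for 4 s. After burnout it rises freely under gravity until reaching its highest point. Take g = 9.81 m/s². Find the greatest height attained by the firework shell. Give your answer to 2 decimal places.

Phase 1 (powered ascent): v₀ = 0 m/s, a = 17.5 m/s².
v = v₀ + at = 0 + (17.5)(4) = 70.0 m/s
Δx = v₀t + ½at² = 0·4 + 0.5·17.5·4² = 140 m

Phase 2 (coasting upward): v₀ = 70.0 m/s, a = -9.81 m/s².
v = v₀ + at → t = (0 − 70.0) / -9.81 = 7.14 s
v² = v₀² + 2aΔx → Δx = (0² − 70.0²)/(2·-9.81) = 250 m
Maximum height = 140 + 250 = 390 m

389.75 m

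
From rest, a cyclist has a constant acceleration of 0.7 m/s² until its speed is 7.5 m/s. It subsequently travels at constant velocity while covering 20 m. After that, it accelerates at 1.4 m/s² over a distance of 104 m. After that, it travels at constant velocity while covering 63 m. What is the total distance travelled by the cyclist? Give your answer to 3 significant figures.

Phase 1 (accelerating): v₀ = 0 m/s, a = 0.7 m/s².
v = v₀ + at → t = (7.5 − 0) / 0.7 = 10.7 s
v² = v₀² + 2aΔx → Δx = (7.5² − 0²)/(2·0.7) = 40.2 m

Phase 2 (constant speed): v₀ = 7.50 m/s, a = 0 m/s².
Constant speed: t = d/v = 20/7.50 = 2.67 s

Phase 3 (accelerating): v₀ = 7.50 m/s, a = 1.4 m/s².
v² = v₀² + 2aΔx = 7.50² + 2·1.4·104 = 347 → v = 18.6 m/s
t = (v − v₀)/a = (18.6 − 7.50)/1.4 = 7.96 s

Phase 4 (constant speed): v₀ = 18.6 m/s, a = 0 m/s².
Constant speed: t = d/v = 63/18.6 = 3.38 s
Total distance = 40.2 + 20.0 + 104 + 63.0 = 227 m

227 m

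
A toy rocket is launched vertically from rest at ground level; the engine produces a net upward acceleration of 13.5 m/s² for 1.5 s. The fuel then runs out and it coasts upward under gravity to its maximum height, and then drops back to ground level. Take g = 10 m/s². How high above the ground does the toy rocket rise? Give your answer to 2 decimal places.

Phase 1 (powered ascent): v₀ = 0 m/s, a = 13.5 m/s².
v = v₀ + at = 0 + (13.5)(1.5) = 20.2 m/s
Δx = v₀t + ½at² = 0·1.5 + 0.5·13.5·1.5² = 15.2 m

Phase 2 (coasting upward): v₀ = 20.2 m/s, a = -10 m/s².
v = v₀ + at → t = (0 − 20.2) / -10 = 2.02 s
v² = v₀² + 2aΔx → Δx = (0² − 20.2²)/(2·-10) = 20.5 m
Maximum height = 15.2 + 20.5 = 35.7 m

35.69 m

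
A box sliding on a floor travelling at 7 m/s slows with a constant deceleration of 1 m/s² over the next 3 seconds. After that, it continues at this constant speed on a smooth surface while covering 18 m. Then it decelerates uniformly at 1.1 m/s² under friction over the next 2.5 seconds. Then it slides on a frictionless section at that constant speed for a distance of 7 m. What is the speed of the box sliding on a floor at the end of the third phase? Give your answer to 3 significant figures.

1.25 m/s

Phase 1 (decelerating): v₀ = 7.00 m/s, a = -1 m/s².
v = v₀ + at = 7.00 + (-1)(3) = 4.00 m/s
Δx = v₀t + ½at² = 7.00·3 + 0.5·-1·3² = 16.5 m

Phase 2 (constant speed): v₀ = 4.00 m/s, a = 0 m/s².
Constant speed: t = d/v = 18/4.00 = 4.50 s

Phase 3 (decelerating): v₀ = 4.00 m/s, a = -1.1 m/s².
v = v₀ + at = 4.00 + (-1.1)(2.5) = 1.25 m/s
Δx = v₀t + ½at² = 4.00·2.5 + 0.5·-1.1·2.5² = 6.56 m
Speed at end of phase 3 = 1.25 m/s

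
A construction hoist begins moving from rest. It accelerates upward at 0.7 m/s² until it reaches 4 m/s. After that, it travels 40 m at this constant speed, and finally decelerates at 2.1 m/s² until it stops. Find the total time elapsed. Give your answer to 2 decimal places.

17.62 s

Phase 1 (accelerating): v₀ = 0 m/s, a = 0.7 m/s².
v = v₀ + at → t = (4 − 0) / 0.7 = 5.71 s
v² = v₀² + 2aΔx → Δx = (4² − 0²)/(2·0.7) = 11.4 m

Phase 2 (constant speed): v₀ = 4.00 m/s, a = 0 m/s².
Constant speed: t = d/v = 40/4.00 = 10.0 s

Phase 3 (decelerating): v₀ = 4.00 m/s, a = -2.1 m/s².
v = v₀ + at → t = (0 − 4.00) / -2.1 = 1.90 s
v² = v₀² + 2aΔx → Δx = (0² − 4.00²)/(2·-2.1) = 3.81 m
Total time = 5.71 + 10.0 + 1.90 = 17.6 s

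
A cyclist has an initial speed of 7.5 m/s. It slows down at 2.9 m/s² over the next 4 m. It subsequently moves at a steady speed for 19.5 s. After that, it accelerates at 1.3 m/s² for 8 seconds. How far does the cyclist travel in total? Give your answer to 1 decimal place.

203.7 m

Phase 1 (decelerating): v₀ = 7.50 m/s, a = -2.9 m/s².
v² = v₀² + 2aΔx = 7.50² + 2·-2.9·4 = 33.0 → v = 5.75 m/s
t = (v − v₀)/a = (5.75 − 7.50)/-2.9 = 0.604 s

Phase 2 (constant speed): v₀ = 5.75 m/s, a = 0 m/s².
v = v₀ + at = 5.75 + (0)(19.5) = 5.75 m/s
Δx = v₀t + ½at² = 5.75·19.5 + 0.5·0·19.5² = 112 m

Phase 3 (accelerating): v₀ = 5.75 m/s, a = 1.3 m/s².
v = v₀ + at = 5.75 + (1.3)(8) = 16.1 m/s
Δx = v₀t + ½at² = 5.75·8 + 0.5·1.3·8² = 87.6 m
Total distance = 4.00 + 112 + 87.6 = 204 m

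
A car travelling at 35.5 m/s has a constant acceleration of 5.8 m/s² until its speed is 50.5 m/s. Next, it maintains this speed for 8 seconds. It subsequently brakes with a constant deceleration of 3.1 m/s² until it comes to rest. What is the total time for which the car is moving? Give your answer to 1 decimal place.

26.9 s

Phase 1 (accelerating): v₀ = 35.5 m/s, a = 5.8 m/s².
v = v₀ + at → t = (50.5 − 35.5) / 5.8 = 2.59 s
v² = v₀² + 2aΔx → Δx = (50.5² − 35.5²)/(2·5.8) = 111 m

Phase 2 (constant speed): v₀ = 50.5 m/s, a = 0 m/s².
v = v₀ + at = 50.5 + (0)(8) = 50.5 m/s
Δx = v₀t + ½at² = 50.5·8 + 0.5·0·8² = 404 m

Phase 3 (decelerating): v₀ = 50.5 m/s, a = -3.1 m/s².
v = v₀ + at → t = (0 − 50.5) / -3.1 = 16.3 s
v² = v₀² + 2aΔx → Δx = (0² − 50.5²)/(2·-3.1) = 411 m
Total time = 2.59 + 8.00 + 16.3 = 26.9 s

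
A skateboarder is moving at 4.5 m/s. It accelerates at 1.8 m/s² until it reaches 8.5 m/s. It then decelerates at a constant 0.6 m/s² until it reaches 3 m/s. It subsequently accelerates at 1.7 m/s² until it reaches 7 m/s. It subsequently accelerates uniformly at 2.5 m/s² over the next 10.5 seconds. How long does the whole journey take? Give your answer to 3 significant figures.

Phase 1 (accelerating): v₀ = 4.50 m/s, a = 1.8 m/s².
v = v₀ + at → t = (8.5 − 4.50) / 1.8 = 2.22 s
v² = v₀² + 2aΔx → Δx = (8.5² − 4.50²)/(2·1.8) = 14.4 m

Phase 2 (decelerating): v₀ = 8.50 m/s, a = -0.6 m/s².
v = v₀ + at → t = (3 − 8.50) / -0.6 = 9.17 s
v² = v₀² + 2aΔx → Δx = (3² − 8.50²)/(2·-0.6) = 52.7 m

Phase 3 (accelerating): v₀ = 3.00 m/s, a = 1.7 m/s².
v = v₀ + at → t = (7 − 3.00) / 1.7 = 2.35 s
v² = v₀² + 2aΔx → Δx = (7² − 3.00²)/(2·1.7) = 11.8 m

Phase 4 (accelerating): v₀ = 7.00 m/s, a = 2.5 m/s².
v = v₀ + at = 7.00 + (2.5)(10.5) = 33.2 m/s
Δx = v₀t + ½at² = 7.00·10.5 + 0.5·2.5·10.5² = 211 m
Total time = 2.22 + 9.17 + 2.35 + 10.5 = 24.2 s

24.2 s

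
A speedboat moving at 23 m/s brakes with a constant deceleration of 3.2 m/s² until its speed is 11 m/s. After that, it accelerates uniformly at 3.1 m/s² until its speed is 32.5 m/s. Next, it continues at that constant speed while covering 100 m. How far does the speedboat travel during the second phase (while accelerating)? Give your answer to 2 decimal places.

150.85 m

Phase 1 (decelerating): v₀ = 23.0 m/s, a = -3.2 m/s².
v = v₀ + at → t = (11 − 23.0) / -3.2 = 3.75 s
v² = v₀² + 2aΔx → Δx = (11² − 23.0²)/(2·-3.2) = 63.8 m

Phase 2 (accelerating): v₀ = 11.0 m/s, a = 3.1 m/s².
v = v₀ + at → t = (32.5 − 11.0) / 3.1 = 6.94 s
v² = v₀² + 2aΔx → Δx = (32.5² − 11.0²)/(2·3.1) = 151 m
Distance in phase 2 = 151 m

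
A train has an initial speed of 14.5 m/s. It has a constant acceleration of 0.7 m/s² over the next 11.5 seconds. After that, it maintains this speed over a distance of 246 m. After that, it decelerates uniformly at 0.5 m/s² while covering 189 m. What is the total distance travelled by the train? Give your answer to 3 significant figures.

648 m

Phase 1 (accelerating): v₀ = 14.5 m/s, a = 0.7 m/s².
v = v₀ + at = 14.5 + (0.7)(11.5) = 22.5 m/s
Δx = v₀t + ½at² = 14.5·11.5 + 0.5·0.7·11.5² = 213 m

Phase 2 (constant speed): v₀ = 22.5 m/s, a = 0 m/s².
Constant speed: t = d/v = 246/22.5 = 10.9 s

Phase 3 (decelerating): v₀ = 22.5 m/s, a = -0.5 m/s².
v² = v₀² + 2aΔx = 22.5² + 2·-0.5·189 = 320 → v = 17.9 m/s
t = (v − v₀)/a = (17.9 − 22.5)/-0.5 = 9.35 s
Total distance = 213 + 246 + 189 = 648 m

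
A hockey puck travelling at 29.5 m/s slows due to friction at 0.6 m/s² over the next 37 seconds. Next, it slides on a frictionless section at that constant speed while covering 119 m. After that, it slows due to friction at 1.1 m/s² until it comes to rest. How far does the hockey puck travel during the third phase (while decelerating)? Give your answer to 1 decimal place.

Phase 1 (decelerating): v₀ = 29.5 m/s, a = -0.6 m/s².
v = v₀ + at = 29.5 + (-0.6)(37) = 7.30 m/s
Δx = v₀t + ½at² = 29.5·37 + 0.5·-0.6·37² = 681 m

Phase 2 (constant speed): v₀ = 7.30 m/s, a = 0 m/s².
Constant speed: t = d/v = 119/7.30 = 16.3 s

Phase 3 (decelerating): v₀ = 7.30 m/s, a = -1.1 m/s².
v = v₀ + at → t = (0 − 7.30) / -1.1 = 6.64 s
v² = v₀² + 2aΔx → Δx = (0² − 7.30²)/(2·-1.1) = 24.2 m
Distance in phase 3 = 24.2 m

24.2 m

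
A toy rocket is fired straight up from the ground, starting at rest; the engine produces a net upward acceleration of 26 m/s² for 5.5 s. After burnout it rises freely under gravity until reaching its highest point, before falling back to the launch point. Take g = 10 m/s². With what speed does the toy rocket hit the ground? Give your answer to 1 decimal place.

Phase 1 (powered ascent): v₀ = 0 m/s, a = 26 m/s².
v = v₀ + at = 0 + (26)(5.5) = 143 m/s
Δx = v₀t + ½at² = 0·5.5 + 0.5·26·5.5² = 393 m

Phase 2 (coasting upward): v₀ = 143 m/s, a = -10 m/s².
v = v₀ + at → t = (0 − 143) / -10 = 14.3 s
v² = v₀² + 2aΔx → Δx = (0² − 143²)/(2·-10) = 1020 m

Phase 3 (free fall): v₀ = 0 m/s, a = -10 m/s².
Falls 1420 m from rest: t = √(2·1420/10) = 16.8 s; v = g·t = 168 m/s.
Impact speed = 168 m/s

168.3 m/s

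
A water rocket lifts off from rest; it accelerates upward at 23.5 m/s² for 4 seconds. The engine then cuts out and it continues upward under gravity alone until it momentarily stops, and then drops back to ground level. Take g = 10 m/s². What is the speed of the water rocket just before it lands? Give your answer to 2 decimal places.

112.23 m/s

Phase 1 (powered ascent): v₀ = 0 m/s, a = 23.5 m/s².
v = v₀ + at = 0 + (23.5)(4) = 94.0 m/s
Δx = v₀t + ½at² = 0·4 + 0.5·23.5·4² = 188 m

Phase 2 (coasting upward): v₀ = 94.0 m/s, a = -10 m/s².
v = v₀ + at → t = (0 − 94.0) / -10 = 9.40 s
v² = v₀² + 2aΔx → Δx = (0² − 94.0²)/(2·-10) = 442 m

Phase 3 (free fall): v₀ = 0 m/s, a = -10 m/s².
Falls 630 m from rest: t = √(2·630/10) = 11.2 s; v = g·t = 112 m/s.
Impact speed = 112 m/s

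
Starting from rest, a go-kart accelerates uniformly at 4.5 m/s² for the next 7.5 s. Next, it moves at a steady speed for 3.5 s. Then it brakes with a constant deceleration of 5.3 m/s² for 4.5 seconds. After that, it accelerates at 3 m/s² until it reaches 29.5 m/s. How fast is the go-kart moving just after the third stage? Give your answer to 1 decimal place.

9.9 m/s

Phase 1 (accelerating): v₀ = 0 m/s, a = 4.5 m/s².
v = v₀ + at = 0 + (4.5)(7.5) = 33.8 m/s
Δx = v₀t + ½at² = 0·7.5 + 0.5·4.5·7.5² = 127 m

Phase 2 (constant speed): v₀ = 33.8 m/s, a = 0 m/s².
v = v₀ + at = 33.8 + (0)(3.5) = 33.8 m/s
Δx = v₀t + ½at² = 33.8·3.5 + 0.5·0·3.5² = 118 m

Phase 3 (decelerating): v₀ = 33.8 m/s, a = -5.3 m/s².
v = v₀ + at = 33.8 + (-5.3)(4.5) = 9.90 m/s
Δx = v₀t + ½at² = 33.8·4.5 + 0.5·-5.3·4.5² = 98.2 m
Speed at end of phase 3 = 9.90 m/s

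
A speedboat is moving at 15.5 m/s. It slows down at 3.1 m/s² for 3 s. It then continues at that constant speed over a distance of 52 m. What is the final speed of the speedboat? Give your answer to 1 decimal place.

Phase 1 (decelerating): v₀ = 15.5 m/s, a = -3.1 m/s².
v = v₀ + at = 15.5 + (-3.1)(3) = 6.20 m/s
Δx = v₀t + ½at² = 15.5·3 + 0.5·-3.1·3² = 32.5 m

Phase 2 (constant speed): v₀ = 6.20 m/s, a = 0 m/s².
Constant speed: t = d/v = 52/6.20 = 8.39 s
Final speed = 6.20 m/s

6.2 m/s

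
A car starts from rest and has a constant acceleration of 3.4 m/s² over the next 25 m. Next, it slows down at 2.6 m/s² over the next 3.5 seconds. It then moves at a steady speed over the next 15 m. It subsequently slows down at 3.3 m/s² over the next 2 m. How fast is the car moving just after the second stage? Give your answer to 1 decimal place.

Phase 1 (accelerating): v₀ = 0 m/s, a = 3.4 m/s².
v² = v₀² + 2aΔx = 0² + 2·3.4·25 = 170 → v = 13.0 m/s
t = (v − v₀)/a = (13.0 − 0)/3.4 = 3.83 s

Phase 2 (decelerating): v₀ = 13.0 m/s, a = -2.6 m/s².
v = v₀ + at = 13.0 + (-2.6)(3.5) = 3.94 m/s
Δx = v₀t + ½at² = 13.0·3.5 + 0.5·-2.6·3.5² = 29.7 m
Speed at end of phase 2 = 3.94 m/s

3.9 m/s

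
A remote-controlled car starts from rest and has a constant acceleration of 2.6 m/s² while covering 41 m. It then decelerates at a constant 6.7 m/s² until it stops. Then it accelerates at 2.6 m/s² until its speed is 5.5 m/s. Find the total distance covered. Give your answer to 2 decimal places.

62.73 m

Phase 1 (accelerating): v₀ = 0 m/s, a = 2.6 m/s².
v² = v₀² + 2aΔx = 0² + 2·2.6·41 = 213 → v = 14.6 m/s
t = (v − v₀)/a = (14.6 − 0)/2.6 = 5.62 s

Phase 2 (decelerating): v₀ = 14.6 m/s, a = -6.7 m/s².
v = v₀ + at → t = (0 − 14.6) / -6.7 = 2.18 s
v² = v₀² + 2aΔx → Δx = (0² − 14.6²)/(2·-6.7) = 15.9 m

Phase 3 (accelerating): v₀ = 0 m/s, a = 2.6 m/s².
v = v₀ + at → t = (5.5 − 0) / 2.6 = 2.12 s
v² = v₀² + 2aΔx → Δx = (5.5² − 0²)/(2·2.6) = 5.82 m
Total distance = 41.0 + 15.9 + 5.82 = 62.7 m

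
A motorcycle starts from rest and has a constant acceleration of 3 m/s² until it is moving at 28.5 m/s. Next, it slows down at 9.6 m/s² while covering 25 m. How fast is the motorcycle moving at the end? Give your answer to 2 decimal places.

18.23 m/s

Phase 1 (accelerating): v₀ = 0 m/s, a = 3 m/s².
v = v₀ + at → t = (28.5 − 0) / 3 = 9.50 s
v² = v₀² + 2aΔx → Δx = (28.5² − 0²)/(2·3) = 135 m

Phase 2 (decelerating): v₀ = 28.5 m/s, a = -9.6 m/s².
v² = v₀² + 2aΔx = 28.5² + 2·-9.6·25 = 332 → v = 18.2 m/s
t = (v − v₀)/a = (18.2 − 28.5)/-9.6 = 1.07 s
Final speed = 18.2 m/s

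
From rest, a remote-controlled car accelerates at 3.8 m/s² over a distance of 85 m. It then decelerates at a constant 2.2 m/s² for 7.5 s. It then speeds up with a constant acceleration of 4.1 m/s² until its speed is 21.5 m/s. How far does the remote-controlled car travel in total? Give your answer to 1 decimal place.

260.4 m

Phase 1 (accelerating): v₀ = 0 m/s, a = 3.8 m/s².
v² = v₀² + 2aΔx = 0² + 2·3.8·85 = 646 → v = 25.4 m/s
t = (v − v₀)/a = (25.4 − 0)/3.8 = 6.69 s

Phase 2 (decelerating): v₀ = 25.4 m/s, a = -2.2 m/s².
v = v₀ + at = 25.4 + (-2.2)(7.5) = 8.92 m/s
Δx = v₀t + ½at² = 25.4·7.5 + 0.5·-2.2·7.5² = 129 m

Phase 3 (accelerating): v₀ = 8.92 m/s, a = 4.1 m/s².
v = v₀ + at → t = (21.5 − 8.92) / 4.1 = 3.07 s
v² = v₀² + 2aΔx → Δx = (21.5² − 8.92²)/(2·4.1) = 46.7 m
Total distance = 85.0 + 129 + 46.7 = 260 m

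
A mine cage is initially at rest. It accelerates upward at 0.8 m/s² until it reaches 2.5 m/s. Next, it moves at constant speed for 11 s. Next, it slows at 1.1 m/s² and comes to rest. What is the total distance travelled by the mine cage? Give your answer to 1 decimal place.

Phase 1 (accelerating): v₀ = 0 m/s, a = 0.8 m/s².
v = v₀ + at → t = (2.5 − 0) / 0.8 = 3.12 s
v² = v₀² + 2aΔx → Δx = (2.5² − 0²)/(2·0.8) = 3.91 m

Phase 2 (constant speed): v₀ = 2.50 m/s, a = 0 m/s².
v = v₀ + at = 2.50 + (0)(11) = 2.50 m/s
Δx = v₀t + ½at² = 2.50·11 + 0.5·0·11² = 27.5 m

Phase 3 (decelerating): v₀ = 2.50 m/s, a = -1.1 m/s².
v = v₀ + at → t = (0 − 2.50) / -1.1 = 2.27 s
v² = v₀² + 2aΔx → Δx = (0² − 2.50²)/(2·-1.1) = 2.84 m
Total distance = 3.91 + 27.5 + 2.84 = 34.2 m

34.2 m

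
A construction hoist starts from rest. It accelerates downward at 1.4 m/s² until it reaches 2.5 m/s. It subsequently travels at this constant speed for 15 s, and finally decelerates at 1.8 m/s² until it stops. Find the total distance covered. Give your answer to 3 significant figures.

Phase 1 (accelerating): v₀ = 0 m/s, a = 1.4 m/s².
v = v₀ + at → t = (2.5 − 0) / 1.4 = 1.79 s
v² = v₀² + 2aΔx → Δx = (2.5² − 0²)/(2·1.4) = 2.23 m

Phase 2 (constant speed): v₀ = 2.50 m/s, a = 0 m/s².
v = v₀ + at = 2.50 + (0)(15) = 2.50 m/s
Δx = v₀t + ½at² = 2.50·15 + 0.5·0·15² = 37.5 m

Phase 3 (decelerating): v₀ = 2.50 m/s, a = -1.8 m/s².
v = v₀ + at → t = (0 − 2.50) / -1.8 = 1.39 s
v² = v₀² + 2aΔx → Δx = (0² − 2.50²)/(2·-1.8) = 1.74 m
Total distance = 2.23 + 37.5 + 1.74 = 41.5 m

41.5 m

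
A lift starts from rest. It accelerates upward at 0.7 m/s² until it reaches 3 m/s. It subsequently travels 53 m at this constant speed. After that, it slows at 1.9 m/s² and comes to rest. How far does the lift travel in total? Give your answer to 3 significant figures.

Phase 1 (accelerating): v₀ = 0 m/s, a = 0.7 m/s².
v = v₀ + at → t = (3 − 0) / 0.7 = 4.29 s
v² = v₀² + 2aΔx → Δx = (3² − 0²)/(2·0.7) = 6.43 m

Phase 2 (constant speed): v₀ = 3.00 m/s, a = 0 m/s².
Constant speed: t = d/v = 53/3.00 = 17.7 s

Phase 3 (decelerating): v₀ = 3.00 m/s, a = -1.9 m/s².
v = v₀ + at → t = (0 − 3.00) / -1.9 = 1.58 s
v² = v₀² + 2aΔx → Δx = (0² − 3.00²)/(2·-1.9) = 2.37 m
Total distance = 6.43 + 53.0 + 2.37 = 61.8 m

61.8 m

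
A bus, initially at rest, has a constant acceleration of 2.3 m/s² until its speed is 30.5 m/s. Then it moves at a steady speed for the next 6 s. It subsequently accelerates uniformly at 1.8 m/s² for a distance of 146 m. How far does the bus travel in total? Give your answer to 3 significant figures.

531 m

Phase 1 (accelerating): v₀ = 0 m/s, a = 2.3 m/s².
v = v₀ + at → t = (30.5 − 0) / 2.3 = 13.3 s
v² = v₀² + 2aΔx → Δx = (30.5² − 0²)/(2·2.3) = 202 m

Phase 2 (constant speed): v₀ = 30.5 m/s, a = 0 m/s².
v = v₀ + at = 30.5 + (0)(6) = 30.5 m/s
Δx = v₀t + ½at² = 30.5·6 + 0.5·0·6² = 183 m

Phase 3 (accelerating): v₀ = 30.5 m/s, a = 1.8 m/s².
v² = v₀² + 2aΔx = 30.5² + 2·1.8·146 = 1460 → v = 38.2 m/s
t = (v − v₀)/a = (38.2 − 30.5)/1.8 = 4.25 s
Total distance = 202 + 183 + 146 = 531 m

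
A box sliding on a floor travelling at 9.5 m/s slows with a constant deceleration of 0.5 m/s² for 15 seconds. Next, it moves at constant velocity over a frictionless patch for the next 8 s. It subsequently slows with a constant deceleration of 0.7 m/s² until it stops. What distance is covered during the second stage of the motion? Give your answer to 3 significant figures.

16.0 m

Phase 1 (decelerating): v₀ = 9.50 m/s, a = -0.5 m/s².
v = v₀ + at = 9.50 + (-0.5)(15) = 2.00 m/s
Δx = v₀t + ½at² = 9.50·15 + 0.5·-0.5·15² = 86.2 m

Phase 2 (constant speed): v₀ = 2.00 m/s, a = 0 m/s².
v = v₀ + at = 2.00 + (0)(8) = 2.00 m/s
Δx = v₀t + ½at² = 2.00·8 + 0.5·0·8² = 16.0 m
Distance in phase 2 = 16.0 m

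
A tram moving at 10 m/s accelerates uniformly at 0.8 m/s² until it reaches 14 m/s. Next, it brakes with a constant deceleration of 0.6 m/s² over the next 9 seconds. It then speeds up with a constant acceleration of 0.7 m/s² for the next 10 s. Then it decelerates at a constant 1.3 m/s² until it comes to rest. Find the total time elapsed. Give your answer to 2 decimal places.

36.00 s

Phase 1 (accelerating): v₀ = 10.0 m/s, a = 0.8 m/s².
v = v₀ + at → t = (14 − 10.0) / 0.8 = 5.00 s
v² = v₀² + 2aΔx → Δx = (14² − 10.0²)/(2·0.8) = 60.0 m

Phase 2 (decelerating): v₀ = 14.0 m/s, a = -0.6 m/s².
v = v₀ + at = 14.0 + (-0.6)(9) = 8.60 m/s
Δx = v₀t + ½at² = 14.0·9 + 0.5·-0.6·9² = 102 m

Phase 3 (accelerating): v₀ = 8.60 m/s, a = 0.7 m/s².
v = v₀ + at = 8.60 + (0.7)(10) = 15.6 m/s
Δx = v₀t + ½at² = 8.60·10 + 0.5·0.7·10² = 121 m

Phase 4 (decelerating): v₀ = 15.6 m/s, a = -1.3 m/s².
v = v₀ + at → t = (0 − 15.6) / -1.3 = 12.0 s
v² = v₀² + 2aΔx → Δx = (0² − 15.6²)/(2·-1.3) = 93.6 m
Total time = 5.00 + 9.00 + 10.0 + 12.0 = 36.0 s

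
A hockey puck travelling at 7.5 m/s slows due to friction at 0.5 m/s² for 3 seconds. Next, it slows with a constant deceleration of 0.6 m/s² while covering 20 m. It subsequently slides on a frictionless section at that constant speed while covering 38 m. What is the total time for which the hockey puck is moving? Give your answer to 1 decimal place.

Phase 1 (decelerating): v₀ = 7.50 m/s, a = -0.5 m/s².
v = v₀ + at = 7.50 + (-0.5)(3) = 6.00 m/s
Δx = v₀t + ½at² = 7.50·3 + 0.5·-0.5·3² = 20.2 m

Phase 2 (decelerating): v₀ = 6.00 m/s, a = -0.6 m/s².
v² = v₀² + 2aΔx = 6.00² + 2·-0.6·20 = 12.0 → v = 3.46 m/s
t = (v − v₀)/a = (3.46 − 6.00)/-0.6 = 4.23 s

Phase 3 (constant speed): v₀ = 3.46 m/s, a = 0 m/s².
Constant speed: t = d/v = 38/3.46 = 11.0 s
Total time = 3.00 + 4.23 + 11.0 = 18.2 s

18.2 s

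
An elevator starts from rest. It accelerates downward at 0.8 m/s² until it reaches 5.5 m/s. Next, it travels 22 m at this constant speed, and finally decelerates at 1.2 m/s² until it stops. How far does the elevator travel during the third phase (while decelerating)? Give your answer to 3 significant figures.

Phase 1 (accelerating): v₀ = 0 m/s, a = 0.8 m/s².
v = v₀ + at → t = (5.5 − 0) / 0.8 = 6.88 s
v² = v₀² + 2aΔx → Δx = (5.5² − 0²)/(2·0.8) = 18.9 m

Phase 2 (constant speed): v₀ = 5.50 m/s, a = 0 m/s².
Constant speed: t = d/v = 22/5.50 = 4.00 s

Phase 3 (decelerating): v₀ = 5.50 m/s, a = -1.2 m/s².
v = v₀ + at → t = (0 − 5.50) / -1.2 = 4.58 s
v² = v₀² + 2aΔx → Δx = (0² − 5.50²)/(2·-1.2) = 12.6 m
Distance in phase 3 = 12.6 m

12.6 m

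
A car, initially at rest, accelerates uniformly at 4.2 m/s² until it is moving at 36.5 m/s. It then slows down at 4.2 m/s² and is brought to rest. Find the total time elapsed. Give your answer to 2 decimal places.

Phase 1 (accelerating): v₀ = 0 m/s, a = 4.2 m/s².
v = v₀ + at → t = (36.5 − 0) / 4.2 = 8.69 s
v² = v₀² + 2aΔx → Δx = (36.5² − 0²)/(2·4.2) = 159 m

Phase 2 (decelerating): v₀ = 36.5 m/s, a = -4.2 m/s².
v = v₀ + at → t = (0 − 36.5) / -4.2 = 8.69 s
v² = v₀² + 2aΔx → Δx = (0² − 36.5²)/(2·-4.2) = 159 m
Total time = 8.69 + 8.69 = 17.4 s

17.38 s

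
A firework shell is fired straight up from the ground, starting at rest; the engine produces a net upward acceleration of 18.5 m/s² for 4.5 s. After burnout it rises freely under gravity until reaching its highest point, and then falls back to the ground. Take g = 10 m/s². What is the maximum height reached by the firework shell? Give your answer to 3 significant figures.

534 m

Phase 1 (powered ascent): v₀ = 0 m/s, a = 18.5 m/s².
v = v₀ + at = 0 + (18.5)(4.5) = 83.2 m/s
Δx = v₀t + ½at² = 0·4.5 + 0.5·18.5·4.5² = 187 m

Phase 2 (coasting upward): v₀ = 83.2 m/s, a = -10 m/s².
v = v₀ + at → t = (0 − 83.2) / -10 = 8.32 s
v² = v₀² + 2aΔx → Δx = (0² − 83.2²)/(2·-10) = 347 m
Maximum height = 187 + 347 = 534 m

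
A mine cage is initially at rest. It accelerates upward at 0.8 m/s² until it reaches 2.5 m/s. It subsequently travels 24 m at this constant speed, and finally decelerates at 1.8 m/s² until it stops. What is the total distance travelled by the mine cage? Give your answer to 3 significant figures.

29.6 m

Phase 1 (accelerating): v₀ = 0 m/s, a = 0.8 m/s².
v = v₀ + at → t = (2.5 − 0) / 0.8 = 3.12 s
v² = v₀² + 2aΔx → Δx = (2.5² − 0²)/(2·0.8) = 3.91 m

Phase 2 (constant speed): v₀ = 2.50 m/s, a = 0 m/s².
Constant speed: t = d/v = 24/2.50 = 9.60 s

Phase 3 (decelerating): v₀ = 2.50 m/s, a = -1.8 m/s².
v = v₀ + at → t = (0 − 2.50) / -1.8 = 1.39 s
v² = v₀² + 2aΔx → Δx = (0² − 2.50²)/(2·-1.8) = 1.74 m
Total distance = 3.91 + 24.0 + 1.74 = 29.6 m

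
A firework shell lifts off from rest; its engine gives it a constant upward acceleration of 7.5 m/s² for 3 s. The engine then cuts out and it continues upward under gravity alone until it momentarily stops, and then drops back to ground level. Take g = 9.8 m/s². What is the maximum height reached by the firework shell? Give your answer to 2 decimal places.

59.58 m

Phase 1 (powered ascent): v₀ = 0 m/s, a = 7.5 m/s².
v = v₀ + at = 0 + (7.5)(3) = 22.5 m/s
Δx = v₀t + ½at² = 0·3 + 0.5·7.5·3² = 33.8 m

Phase 2 (coasting upward): v₀ = 22.5 m/s, a = -9.8 m/s².
v = v₀ + at → t = (0 − 22.5) / -9.8 = 2.30 s
v² = v₀² + 2aΔx → Δx = (0² − 22.5²)/(2·-9.8) = 25.8 m
Maximum height = 33.8 + 25.8 = 59.6 m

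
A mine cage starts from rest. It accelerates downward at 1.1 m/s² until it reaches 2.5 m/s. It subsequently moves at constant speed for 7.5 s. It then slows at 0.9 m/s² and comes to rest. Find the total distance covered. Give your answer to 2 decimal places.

25.06 m

Phase 1 (accelerating): v₀ = 0 m/s, a = 1.1 m/s².
v = v₀ + at → t = (2.5 − 0) / 1.1 = 2.27 s
v² = v₀² + 2aΔx → Δx = (2.5² − 0²)/(2·1.1) = 2.84 m

Phase 2 (constant speed): v₀ = 2.50 m/s, a = 0 m/s².
v = v₀ + at = 2.50 + (0)(7.5) = 2.50 m/s
Δx = v₀t + ½at² = 2.50·7.5 + 0.5·0·7.5² = 18.8 m

Phase 3 (decelerating): v₀ = 2.50 m/s, a = -0.9 m/s².
v = v₀ + at → t = (0 − 2.50) / -0.9 = 2.78 s
v² = v₀² + 2aΔx → Δx = (0² − 2.50²)/(2·-0.9) = 3.47 m
Total distance = 2.84 + 18.8 + 3.47 = 25.1 m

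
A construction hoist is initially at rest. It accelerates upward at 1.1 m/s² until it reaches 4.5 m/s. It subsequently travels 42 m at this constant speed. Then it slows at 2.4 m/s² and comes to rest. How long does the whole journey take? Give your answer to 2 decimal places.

15.30 s

Phase 1 (accelerating): v₀ = 0 m/s, a = 1.1 m/s².
v = v₀ + at → t = (4.5 − 0) / 1.1 = 4.09 s
v² = v₀² + 2aΔx → Δx = (4.5² − 0²)/(2·1.1) = 9.20 m

Phase 2 (constant speed): v₀ = 4.50 m/s, a = 0 m/s².
Constant speed: t = d/v = 42/4.50 = 9.33 s

Phase 3 (decelerating): v₀ = 4.50 m/s, a = -2.4 m/s².
v = v₀ + at → t = (0 − 4.50) / -2.4 = 1.88 s
v² = v₀² + 2aΔx → Δx = (0² − 4.50²)/(2·-2.4) = 4.22 m
Total time = 4.09 + 9.33 + 1.88 = 15.3 s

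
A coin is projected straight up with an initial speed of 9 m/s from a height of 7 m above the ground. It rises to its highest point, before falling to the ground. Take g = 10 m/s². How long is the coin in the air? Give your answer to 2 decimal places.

2.39 s

Phase 1 (rising): v₀ = 9.00 m/s, a = -10 m/s².
v = v₀ + at → t = (0 − 9.00) / -10 = 0.900 s
v² = v₀² + 2aΔx → Δx = (0² − 9.00²)/(2·-10) = 4.05 m

Phase 2 (falling): v₀ = 0 m/s, a = -10 m/s².
Falls 11.1 m from rest: t = √(2·11.1/10) = 1.49 s; v = g·t = 14.9 m/s.
Total time = 0.900 + 1.49 = 2.39 s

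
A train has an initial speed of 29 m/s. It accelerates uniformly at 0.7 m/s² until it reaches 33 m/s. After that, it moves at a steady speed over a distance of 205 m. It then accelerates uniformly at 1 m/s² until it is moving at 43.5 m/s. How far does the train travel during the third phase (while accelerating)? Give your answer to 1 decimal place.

401.6 m

Phase 1 (accelerating): v₀ = 29.0 m/s, a = 0.7 m/s².
v = v₀ + at → t = (33 − 29.0) / 0.7 = 5.71 s
v² = v₀² + 2aΔx → Δx = (33² − 29.0²)/(2·0.7) = 177 m

Phase 2 (constant speed): v₀ = 33.0 m/s, a = 0 m/s².
Constant speed: t = d/v = 205/33.0 = 6.21 s

Phase 3 (accelerating): v₀ = 33.0 m/s, a = 1 m/s².
v = v₀ + at → t = (43.5 − 33.0) / 1 = 10.5 s
v² = v₀² + 2aΔx → Δx = (43.5² − 33.0²)/(2·1) = 402 m
Distance in phase 3 = 402 m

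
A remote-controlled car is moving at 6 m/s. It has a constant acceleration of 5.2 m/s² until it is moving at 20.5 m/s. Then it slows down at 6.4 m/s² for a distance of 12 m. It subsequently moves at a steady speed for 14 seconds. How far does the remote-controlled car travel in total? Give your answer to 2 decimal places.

Phase 1 (accelerating): v₀ = 6.00 m/s, a = 5.2 m/s².
v = v₀ + at → t = (20.5 − 6.00) / 5.2 = 2.79 s
v² = v₀² + 2aΔx → Δx = (20.5² − 6.00²)/(2·5.2) = 36.9 m

Phase 2 (decelerating): v₀ = 20.5 m/s, a = -6.4 m/s².
v² = v₀² + 2aΔx = 20.5² + 2·-6.4·12 = 267 → v = 16.3 m/s
t = (v − v₀)/a = (16.3 − 20.5)/-6.4 = 0.652 s

Phase 3 (constant speed): v₀ = 16.3 m/s, a = 0 m/s².
v = v₀ + at = 16.3 + (0)(14) = 16.3 m/s
Δx = v₀t + ½at² = 16.3·14 + 0.5·0·14² = 229 m
Total distance = 36.9 + 12.0 + 229 = 278 m

277.56 m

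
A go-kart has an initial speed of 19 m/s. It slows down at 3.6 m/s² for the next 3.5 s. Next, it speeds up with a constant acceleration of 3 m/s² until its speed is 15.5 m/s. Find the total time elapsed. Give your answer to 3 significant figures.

6.53 s

Phase 1 (decelerating): v₀ = 19.0 m/s, a = -3.6 m/s².
v = v₀ + at = 19.0 + (-3.6)(3.5) = 6.40 m/s
Δx = v₀t + ½at² = 19.0·3.5 + 0.5·-3.6·3.5² = 44.5 m

Phase 2 (accelerating): v₀ = 6.40 m/s, a = 3 m/s².
v = v₀ + at → t = (15.5 − 6.40) / 3 = 3.03 s
v² = v₀² + 2aΔx → Δx = (15.5² − 6.40²)/(2·3) = 33.2 m
Total time = 3.50 + 3.03 = 6.53 s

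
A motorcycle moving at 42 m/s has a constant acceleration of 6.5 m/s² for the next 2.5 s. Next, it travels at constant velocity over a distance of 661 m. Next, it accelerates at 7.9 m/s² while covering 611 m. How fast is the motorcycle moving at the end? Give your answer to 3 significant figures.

Phase 1 (accelerating): v₀ = 42.0 m/s, a = 6.5 m/s².
v = v₀ + at = 42.0 + (6.5)(2.5) = 58.2 m/s
Δx = v₀t + ½at² = 42.0·2.5 + 0.5·6.5·2.5² = 125 m

Phase 2 (constant speed): v₀ = 58.2 m/s, a = 0 m/s².
Constant speed: t = d/v = 661/58.2 = 11.3 s

Phase 3 (accelerating): v₀ = 58.2 m/s, a = 7.9 m/s².
v² = v₀² + 2aΔx = 58.2² + 2·7.9·611 = 13000 → v = 114 m/s
t = (v − v₀)/a = (114 − 58.2)/7.9 = 7.09 s
Final speed = 114 m/s

114 m/s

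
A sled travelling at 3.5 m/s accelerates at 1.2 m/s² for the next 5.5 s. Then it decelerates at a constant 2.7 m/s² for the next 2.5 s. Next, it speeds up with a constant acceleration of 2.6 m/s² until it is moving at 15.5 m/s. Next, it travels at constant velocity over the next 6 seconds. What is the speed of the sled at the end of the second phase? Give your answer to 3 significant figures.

3.35 m/s

Phase 1 (accelerating): v₀ = 3.50 m/s, a = 1.2 m/s².
v = v₀ + at = 3.50 + (1.2)(5.5) = 10.1 m/s
Δx = v₀t + ½at² = 3.50·5.5 + 0.5·1.2·5.5² = 37.4 m

Phase 2 (decelerating): v₀ = 10.1 m/s, a = -2.7 m/s².
v = v₀ + at = 10.1 + (-2.7)(2.5) = 3.35 m/s
Δx = v₀t + ½at² = 10.1·2.5 + 0.5·-2.7·2.5² = 16.8 m
Speed at end of phase 2 = 3.35 m/s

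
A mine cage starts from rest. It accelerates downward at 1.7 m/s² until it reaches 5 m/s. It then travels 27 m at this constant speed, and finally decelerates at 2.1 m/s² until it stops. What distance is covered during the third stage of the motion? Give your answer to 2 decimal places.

5.95 m

Phase 1 (accelerating): v₀ = 0 m/s, a = 1.7 m/s².
v = v₀ + at → t = (5 − 0) / 1.7 = 2.94 s
v² = v₀² + 2aΔx → Δx = (5² − 0²)/(2·1.7) = 7.35 m

Phase 2 (constant speed): v₀ = 5.00 m/s, a = 0 m/s².
Constant speed: t = d/v = 27/5.00 = 5.40 s

Phase 3 (decelerating): v₀ = 5.00 m/s, a = -2.1 m/s².
v = v₀ + at → t = (0 − 5.00) / -2.1 = 2.38 s
v² = v₀² + 2aΔx → Δx = (0² − 5.00²)/(2·-2.1) = 5.95 m
Distance in phase 3 = 5.95 m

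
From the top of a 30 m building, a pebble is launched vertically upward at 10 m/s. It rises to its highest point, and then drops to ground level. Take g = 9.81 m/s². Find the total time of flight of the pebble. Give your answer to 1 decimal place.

Phase 1 (rising): v₀ = 10.0 m/s, a = -9.81 m/s².
v = v₀ + at → t = (0 − 10.0) / -9.81 = 1.02 s
v² = v₀² + 2aΔx → Δx = (0² − 10.0²)/(2·-9.81) = 5.10 m

Phase 2 (falling): v₀ = 0 m/s, a = -9.81 m/s².
Falls 35.1 m from rest: t = √(2·35.1/9.81) = 2.67 s; v = g·t = 26.2 m/s.
Total time = 1.02 + 2.67 = 3.69 s

3.7 s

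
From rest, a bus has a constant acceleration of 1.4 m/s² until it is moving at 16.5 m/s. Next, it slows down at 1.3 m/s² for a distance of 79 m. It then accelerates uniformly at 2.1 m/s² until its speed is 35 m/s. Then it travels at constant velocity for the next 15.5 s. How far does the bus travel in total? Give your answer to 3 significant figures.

Phase 1 (accelerating): v₀ = 0 m/s, a = 1.4 m/s².
v = v₀ + at → t = (16.5 − 0) / 1.4 = 11.8 s
v² = v₀² + 2aΔx → Δx = (16.5² − 0²)/(2·1.4) = 97.2 m

Phase 2 (decelerating): v₀ = 16.5 m/s, a = -1.3 m/s².
v² = v₀² + 2aΔx = 16.5² + 2·-1.3·79 = 66.8 → v = 8.18 m/s
t = (v − v₀)/a = (8.18 − 16.5)/-1.3 = 6.40 s

Phase 3 (accelerating): v₀ = 8.18 m/s, a = 2.1 m/s².
v = v₀ + at → t = (35 − 8.18) / 2.1 = 12.8 s
v² = v₀² + 2aΔx → Δx = (35² − 8.18²)/(2·2.1) = 276 m

Phase 4 (constant speed): v₀ = 35.0 m/s, a = 0 m/s².
v = v₀ + at = 35.0 + (0)(15.5) = 35.0 m/s
Δx = v₀t + ½at² = 35.0·15.5 + 0.5·0·15.5² = 542 m
Total distance = 97.2 + 79.0 + 276 + 542 = 994 m

994 m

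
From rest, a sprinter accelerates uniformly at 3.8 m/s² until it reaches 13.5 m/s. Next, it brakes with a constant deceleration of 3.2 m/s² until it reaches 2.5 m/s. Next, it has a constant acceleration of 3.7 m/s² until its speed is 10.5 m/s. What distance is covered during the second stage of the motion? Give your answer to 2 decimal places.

Phase 1 (accelerating): v₀ = 0 m/s, a = 3.8 m/s².
v = v₀ + at → t = (13.5 − 0) / 3.8 = 3.55 s
v² = v₀² + 2aΔx → Δx = (13.5² − 0²)/(2·3.8) = 24.0 m

Phase 2 (decelerating): v₀ = 13.5 m/s, a = -3.2 m/s².
v = v₀ + at → t = (2.5 − 13.5) / -3.2 = 3.44 s
v² = v₀² + 2aΔx → Δx = (2.5² − 13.5²)/(2·-3.2) = 27.5 m
Distance in phase 2 = 27.5 m

27.50 m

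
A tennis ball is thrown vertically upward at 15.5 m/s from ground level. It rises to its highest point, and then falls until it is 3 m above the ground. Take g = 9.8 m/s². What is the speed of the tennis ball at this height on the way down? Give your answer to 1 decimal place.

13.5 m/s

Phase 1 (rising): v₀ = 15.5 m/s, a = -9.8 m/s².
v = v₀ + at → t = (0 − 15.5) / -9.8 = 1.58 s
v² = v₀² + 2aΔx → Δx = (0² − 15.5²)/(2·-9.8) = 12.3 m

Phase 2 (falling): v₀ = 0 m/s, a = -9.8 m/s².
Falls 9.26 m from rest: t = √(2·9.26/9.8) = 1.37 s; v = g·t = 13.5 m/s.
Final speed = 13.5 m/s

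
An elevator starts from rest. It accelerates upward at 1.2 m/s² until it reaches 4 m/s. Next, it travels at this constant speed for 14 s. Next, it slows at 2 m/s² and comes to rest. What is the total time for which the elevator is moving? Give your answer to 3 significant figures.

Phase 1 (accelerating): v₀ = 0 m/s, a = 1.2 m/s².
v = v₀ + at → t = (4 − 0) / 1.2 = 3.33 s
v² = v₀² + 2aΔx → Δx = (4² − 0²)/(2·1.2) = 6.67 m

Phase 2 (constant speed): v₀ = 4.00 m/s, a = 0 m/s².
v = v₀ + at = 4.00 + (0)(14) = 4.00 m/s
Δx = v₀t + ½at² = 4.00·14 + 0.5·0·14² = 56.0 m

Phase 3 (decelerating): v₀ = 4.00 m/s, a = -2 m/s².
v = v₀ + at → t = (0 − 4.00) / -2 = 2.00 s
v² = v₀² + 2aΔx → Δx = (0² − 4.00²)/(2·-2) = 4.00 m
Total time = 3.33 + 14.0 + 2.00 = 19.3 s

19.3 s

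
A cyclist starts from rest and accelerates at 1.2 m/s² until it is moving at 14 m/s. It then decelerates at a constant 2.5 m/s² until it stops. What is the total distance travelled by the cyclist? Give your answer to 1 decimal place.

120.9 m

Phase 1 (accelerating): v₀ = 0 m/s, a = 1.2 m/s².
v = v₀ + at → t = (14 − 0) / 1.2 = 11.7 s
v² = v₀² + 2aΔx → Δx = (14² − 0²)/(2·1.2) = 81.7 m

Phase 2 (decelerating): v₀ = 14.0 m/s, a = -2.5 m/s².
v = v₀ + at → t = (0 − 14.0) / -2.5 = 5.60 s
v² = v₀² + 2aΔx → Δx = (0² − 14.0²)/(2·-2.5) = 39.2 m
Total distance = 81.7 + 39.2 = 121 m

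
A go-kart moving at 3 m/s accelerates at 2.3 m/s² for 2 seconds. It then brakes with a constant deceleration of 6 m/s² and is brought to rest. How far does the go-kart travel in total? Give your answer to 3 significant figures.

Phase 1 (accelerating): v₀ = 3.00 m/s, a = 2.3 m/s².
v = v₀ + at = 3.00 + (2.3)(2) = 7.60 m/s
Δx = v₀t + ½at² = 3.00·2 + 0.5·2.3·2² = 10.6 m

Phase 2 (decelerating): v₀ = 7.60 m/s, a = -6 m/s².
v = v₀ + at → t = (0 − 7.60) / -6 = 1.27 s
v² = v₀² + 2aΔx → Δx = (0² − 7.60²)/(2·-6) = 4.81 m
Total distance = 10.6 + 4.81 = 15.4 m

15.4 m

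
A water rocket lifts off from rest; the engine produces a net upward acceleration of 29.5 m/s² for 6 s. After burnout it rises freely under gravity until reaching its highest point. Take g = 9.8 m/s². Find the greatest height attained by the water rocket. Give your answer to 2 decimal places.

2129.42 m

Phase 1 (powered ascent): v₀ = 0 m/s, a = 29.5 m/s².
v = v₀ + at = 0 + (29.5)(6) = 177 m/s
Δx = v₀t + ½at² = 0·6 + 0.5·29.5·6² = 531 m

Phase 2 (coasting upward): v₀ = 177 m/s, a = -9.8 m/s².
v = v₀ + at → t = (0 − 177) / -9.8 = 18.1 s
v² = v₀² + 2aΔx → Δx = (0² − 177²)/(2·-9.8) = 1600 m
Maximum height = 531 + 1600 = 2130 m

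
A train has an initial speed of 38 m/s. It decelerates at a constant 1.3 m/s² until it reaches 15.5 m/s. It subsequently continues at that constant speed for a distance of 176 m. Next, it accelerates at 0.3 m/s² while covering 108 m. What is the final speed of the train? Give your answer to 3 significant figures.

17.5 m/s

Phase 1 (decelerating): v₀ = 38.0 m/s, a = -1.3 m/s².
v = v₀ + at → t = (15.5 − 38.0) / -1.3 = 17.3 s
v² = v₀² + 2aΔx → Δx = (15.5² − 38.0²)/(2·-1.3) = 463 m

Phase 2 (constant speed): v₀ = 15.5 m/s, a = 0 m/s².
Constant speed: t = d/v = 176/15.5 = 11.4 s

Phase 3 (accelerating): v₀ = 15.5 m/s, a = 0.3 m/s².
v² = v₀² + 2aΔx = 15.5² + 2·0.3·108 = 305 → v = 17.5 m/s
t = (v − v₀)/a = (17.5 − 15.5)/0.3 = 6.55 s
Final speed = 17.5 m/s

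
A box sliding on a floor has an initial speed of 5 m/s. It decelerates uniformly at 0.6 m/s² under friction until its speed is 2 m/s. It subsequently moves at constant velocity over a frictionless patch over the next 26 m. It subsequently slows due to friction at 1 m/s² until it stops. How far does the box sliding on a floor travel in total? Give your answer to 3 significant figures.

45.5 m

Phase 1 (decelerating): v₀ = 5.00 m/s, a = -0.6 m/s².
v = v₀ + at → t = (2 − 5.00) / -0.6 = 5.00 s
v² = v₀² + 2aΔx → Δx = (2² − 5.00²)/(2·-0.6) = 17.5 m

Phase 2 (constant speed): v₀ = 2.00 m/s, a = 0 m/s².
Constant speed: t = d/v = 26/2.00 = 13.0 s

Phase 3 (decelerating): v₀ = 2.00 m/s, a = -1 m/s².
v = v₀ + at → t = (0 − 2.00) / -1 = 2.00 s
v² = v₀² + 2aΔx → Δx = (0² − 2.00²)/(2·-1) = 2.00 m
Total distance = 17.5 + 26.0 + 2.00 = 45.5 m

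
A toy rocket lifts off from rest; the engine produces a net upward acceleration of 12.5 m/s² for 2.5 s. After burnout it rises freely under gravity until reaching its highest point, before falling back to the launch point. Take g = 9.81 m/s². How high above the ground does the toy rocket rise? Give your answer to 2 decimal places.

88.84 m

Phase 1 (powered ascent): v₀ = 0 m/s, a = 12.5 m/s².
v = v₀ + at = 0 + (12.5)(2.5) = 31.2 m/s
Δx = v₀t + ½at² = 0·2.5 + 0.5·12.5·2.5² = 39.1 m

Phase 2 (coasting upward): v₀ = 31.2 m/s, a = -9.81 m/s².
v = v₀ + at → t = (0 − 31.2) / -9.81 = 3.19 s
v² = v₀² + 2aΔx → Δx = (0² − 31.2²)/(2·-9.81) = 49.8 m
Maximum height = 39.1 + 49.8 = 88.8 m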